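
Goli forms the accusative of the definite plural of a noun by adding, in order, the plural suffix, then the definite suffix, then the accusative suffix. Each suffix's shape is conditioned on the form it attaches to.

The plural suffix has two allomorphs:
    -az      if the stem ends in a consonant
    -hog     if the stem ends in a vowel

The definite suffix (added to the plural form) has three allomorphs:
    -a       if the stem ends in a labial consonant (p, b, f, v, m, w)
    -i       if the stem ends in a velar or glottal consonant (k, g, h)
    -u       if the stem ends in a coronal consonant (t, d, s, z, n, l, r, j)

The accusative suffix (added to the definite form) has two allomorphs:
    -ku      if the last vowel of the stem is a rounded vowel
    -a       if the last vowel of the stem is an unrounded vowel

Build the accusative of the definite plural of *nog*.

Since the final sound of *nog* is /g/ (a consonant), it takes -az, giving *nogaz*.
The plural form *nogaz* — final consonant /z/ (coronal) → -u → *nogazu*.
Since the last vowel of the definite form *nogazu* is /u/ (a rounded vowel), it takes -ku, giving *nogazuku*.

nogazuku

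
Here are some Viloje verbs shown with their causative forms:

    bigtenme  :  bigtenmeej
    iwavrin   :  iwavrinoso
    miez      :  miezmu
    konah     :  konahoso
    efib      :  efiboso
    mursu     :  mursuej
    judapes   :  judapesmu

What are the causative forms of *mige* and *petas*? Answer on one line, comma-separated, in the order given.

migeej, petasmu

The pattern is sibilance of the final sound: -mu when the stem ends in a sibilant (*miez*, *judapes*); -oso when the stem ends in a non-sibilant consonant (*iwavrin*, *konah*, *efib*); -ej when the stem ends in a vowel (*bigtenme*, *mursu*).
The final sound of *mige* is /e/, which is a vowel, so the suffix is -ej, giving *migeej*.
*petas* — final sound /s/ (a sibilant) → -mu → *petasmu*.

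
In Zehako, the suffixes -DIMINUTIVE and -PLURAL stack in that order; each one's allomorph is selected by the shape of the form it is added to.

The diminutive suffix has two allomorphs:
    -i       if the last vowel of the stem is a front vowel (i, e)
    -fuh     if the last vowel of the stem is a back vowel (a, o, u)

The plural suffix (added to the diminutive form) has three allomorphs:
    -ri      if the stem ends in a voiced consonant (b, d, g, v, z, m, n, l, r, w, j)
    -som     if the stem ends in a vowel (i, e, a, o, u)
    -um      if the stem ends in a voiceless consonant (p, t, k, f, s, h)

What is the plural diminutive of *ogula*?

Since the last vowel of *ogula* is /a/ (a back vowel), it takes -fuh, giving *ogulafuh*.
The diminutive form *ogulafuh* — final sound /h/ (a voiceless consonant) → -um → *ogulafuhum*.

ogulafuhum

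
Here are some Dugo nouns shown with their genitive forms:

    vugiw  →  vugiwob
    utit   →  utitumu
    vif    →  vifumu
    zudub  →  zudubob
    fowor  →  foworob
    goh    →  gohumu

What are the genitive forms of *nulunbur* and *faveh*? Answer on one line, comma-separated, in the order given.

Looking at the final consonant of each stem: -umu when the stem ends in a voiceless consonant (*utit*, *vif*, *goh*); -ob when the stem ends in a voiced consonant (*vugiw*, *zudub*, *fowor*).
*nulunbur* — final consonant /r/ (voiced) → -ob → *nulunburob*.
The final consonant of *faveh* is /h/, which is voiceless, so the suffix is -umu, giving *favehumu*.

nulunburob, favehumu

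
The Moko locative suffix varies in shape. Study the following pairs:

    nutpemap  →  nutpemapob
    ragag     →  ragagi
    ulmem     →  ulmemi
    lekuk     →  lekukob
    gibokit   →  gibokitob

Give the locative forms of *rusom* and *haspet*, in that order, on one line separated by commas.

rusomi, haspetob

Looking at the final consonant of each stem: -ob when the stem ends in a voiceless consonant (*nutpemap*, *lekuk*, *gibokit*); -i when the stem ends in a voiced consonant (*ragag*, *ulmem*).
Since the final consonant of *rusom* is /m/ (voiced), it takes -i, giving *rusomi*.
The final consonant of *haspet* is /t/, which is voiceless, so the suffix is -ob, giving *haspetob*.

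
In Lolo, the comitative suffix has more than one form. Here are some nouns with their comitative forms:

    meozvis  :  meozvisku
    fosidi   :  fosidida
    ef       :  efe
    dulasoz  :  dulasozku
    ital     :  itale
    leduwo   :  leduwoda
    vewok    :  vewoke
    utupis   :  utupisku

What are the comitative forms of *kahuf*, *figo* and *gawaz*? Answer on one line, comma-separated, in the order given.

The alternation tracks the final sound of the stem — -ku when the stem ends in a sibilant (*meozvis*, *dulasoz*, *utupis*); -e when the stem ends in a non-sibilant consonant (*ef*, *ital*, *vewok*); -da when the stem ends in a vowel (*fosidi*, *leduwo*).
The final sound of *kahuf* is /f/, which is a non-sibilant consonant, so the suffix is -e, giving *kahufe*.
*figo* — final sound /o/ (a vowel) → -da → *figoda*.
The final sound of *gawaz* is /z/, which is a sibilant, so the suffix is -ku, giving *gawazku*.

kahufe, figoda, gawazku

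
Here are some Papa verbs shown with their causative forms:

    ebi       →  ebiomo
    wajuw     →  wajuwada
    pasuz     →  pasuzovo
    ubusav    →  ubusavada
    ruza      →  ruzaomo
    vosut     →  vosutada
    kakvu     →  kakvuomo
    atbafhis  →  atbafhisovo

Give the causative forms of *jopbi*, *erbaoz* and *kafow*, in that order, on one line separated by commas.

The suffix is conditioned by the final sound: -ovo when the stem ends in a sibilant (*pasuz*, *atbafhis*); -ada when the stem ends in a non-sibilant consonant (*wajuw*, *ubusav*, *vosut*); -omo when the stem ends in a vowel (*ebi*, *ruza*, *kakvu*).
*jopbi* — final sound /i/ (a vowel) → -omo → *jopbiomo*.
The final sound of *erbaoz* is /z/, which is a sibilant, so the suffix is -ovo, giving *erbaozovo*.
Since the final sound of *kafow* is /w/ (a non-sibilant consonant), it takes -ada, giving *kafowada*.

jopbiomo, erbaozovo, kafowada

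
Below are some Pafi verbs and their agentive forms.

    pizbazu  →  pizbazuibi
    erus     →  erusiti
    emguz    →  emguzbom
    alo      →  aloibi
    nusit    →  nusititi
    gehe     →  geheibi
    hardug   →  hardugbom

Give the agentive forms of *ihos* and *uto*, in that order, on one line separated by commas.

ihositi, utoibi

The alternation tracks the final sound of the stem — -iti when the stem ends in a voiceless consonant (*erus*, *nusit*); -bom when the stem ends in a voiced consonant (*emguz*, *hardug*); -ibi when the stem ends in a vowel (*pizbazu*, *alo*, *gehe*).
*ihos*: final sound = /s/, a voiceless consonant → -iti → *ihositi*.
The final sound of *uto* is /o/, which is a vowel, so the suffix is -ibi, giving *utoibi*.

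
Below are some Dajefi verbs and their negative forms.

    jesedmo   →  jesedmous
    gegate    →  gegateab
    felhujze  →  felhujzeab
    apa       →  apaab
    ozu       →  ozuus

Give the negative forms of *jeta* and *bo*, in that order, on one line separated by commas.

jetaab, bous

The pattern is rounding harmony: -us when the last vowel of the stem is a rounded vowel (*jesedmo*, *ozu*); -ab when the last vowel of the stem is an unrounded vowel (*gegate*, *felhujze*, *apa*).
Since the last vowel of *jeta* is /a/ (an unrounded vowel), it takes -ab, giving *jetaab*.
Since the last vowel of *bo* is /o/ (a rounded vowel), it takes -us, giving *bous*.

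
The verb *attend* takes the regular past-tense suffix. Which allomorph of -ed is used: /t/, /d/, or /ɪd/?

/ɪd/

The stem *attend* ends in /t/ or /d/.
The -ed suffix is realized as /ɪd/ after /t, d/; as /t/ after other voiceless consonants; and as /d/ after other voiced sounds.
So -ed on *attend* is pronounced /ɪd/.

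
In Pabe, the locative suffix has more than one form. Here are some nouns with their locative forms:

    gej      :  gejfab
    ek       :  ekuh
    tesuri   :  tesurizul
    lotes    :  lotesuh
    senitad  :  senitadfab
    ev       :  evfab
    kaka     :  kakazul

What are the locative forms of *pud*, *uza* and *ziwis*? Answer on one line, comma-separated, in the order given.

pudfab, uzazul, ziwisuh

The alternation tracks the final sound of the stem — -uh when the stem ends in a voiceless consonant (*ek*, *lotes*); -fab when the stem ends in a voiced consonant (*gej*, *senitad*, *ev*); -zul when the stem ends in a vowel (*tesuri*, *kaka*).
*pud* — final sound /d/ (a voiced consonant) → -fab → *pudfab*.
Since the final sound of *uza* is /a/ (a vowel), it takes -zul, giving *uzazul*.
The final sound of *ziwis* is /s/, which is a voiceless consonant, so the suffix is -uh, giving *ziwisuh*.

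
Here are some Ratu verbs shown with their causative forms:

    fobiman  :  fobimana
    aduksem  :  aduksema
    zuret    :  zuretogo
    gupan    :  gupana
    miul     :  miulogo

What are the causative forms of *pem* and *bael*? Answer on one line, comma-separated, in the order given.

Looking at the final consonant of each stem: -a when the stem ends in a nasal (*fobiman*, *aduksem*, *gupan*); -ogo when the stem ends in a non-nasal consonant (*zuret*, *miul*).
Since the final consonant of *pem* is /m/ (a nasal), it takes -a, giving *pema*.
The final consonant of *bael* is /l/, which is non-nasal, so the suffix is -ogo, giving *baelogo*.

pema, baelogo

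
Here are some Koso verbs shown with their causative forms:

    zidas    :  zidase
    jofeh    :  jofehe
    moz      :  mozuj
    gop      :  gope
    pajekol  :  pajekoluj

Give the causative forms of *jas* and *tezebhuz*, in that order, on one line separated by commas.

Looking at the final consonant of each stem: -e when the stem ends in a voiceless consonant (*zidas*, *jofeh*, *gop*); -uj when the stem ends in a voiced consonant (*moz*, *pajekol*).
*jas*: final consonant = /s/, voiceless → -e → *jase*.
*tezebhuz*: final consonant = /z/, voiced → -uj → *tezebhuzuj*.

jase, tezebhuzuj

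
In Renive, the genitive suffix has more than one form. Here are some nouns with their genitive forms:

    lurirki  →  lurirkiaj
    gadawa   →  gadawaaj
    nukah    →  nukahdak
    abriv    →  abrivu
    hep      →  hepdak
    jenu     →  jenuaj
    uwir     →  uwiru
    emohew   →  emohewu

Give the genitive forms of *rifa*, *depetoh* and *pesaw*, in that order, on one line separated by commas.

The alternation tracks the final sound of the stem — -dak when the stem ends in a voiceless consonant (*nukah*, *hep*); -u when the stem ends in a voiced consonant (*abriv*, *uwir*, *emohew*); -aj when the stem ends in a vowel (*lurirki*, *gadawa*, *jenu*).
*rifa* — final sound /a/ (a vowel) → -aj → *rifaaj*.
*depetoh* — final sound /h/ (a voiceless consonant) → -dak → *depetohdak*.
The final sound of *pesaw* is /w/, which is a voiced consonant, so the suffix is -u, giving *pesawu*.

rifaaj, depetohdak, pesawu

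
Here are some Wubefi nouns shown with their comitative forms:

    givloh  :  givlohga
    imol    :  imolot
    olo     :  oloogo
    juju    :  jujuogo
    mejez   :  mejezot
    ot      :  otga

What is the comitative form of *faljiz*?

Looking at the final sound of each stem: -ga when the stem ends in a voiceless consonant (*givloh*, *ot*); -ot when the stem ends in a voiced consonant (*imol*, *mejez*); -ogo when the stem ends in a vowel (*olo*, *juju*).
*faljiz* — final sound /z/ (a voiced consonant) → -ot → *faljizot*.

faljizot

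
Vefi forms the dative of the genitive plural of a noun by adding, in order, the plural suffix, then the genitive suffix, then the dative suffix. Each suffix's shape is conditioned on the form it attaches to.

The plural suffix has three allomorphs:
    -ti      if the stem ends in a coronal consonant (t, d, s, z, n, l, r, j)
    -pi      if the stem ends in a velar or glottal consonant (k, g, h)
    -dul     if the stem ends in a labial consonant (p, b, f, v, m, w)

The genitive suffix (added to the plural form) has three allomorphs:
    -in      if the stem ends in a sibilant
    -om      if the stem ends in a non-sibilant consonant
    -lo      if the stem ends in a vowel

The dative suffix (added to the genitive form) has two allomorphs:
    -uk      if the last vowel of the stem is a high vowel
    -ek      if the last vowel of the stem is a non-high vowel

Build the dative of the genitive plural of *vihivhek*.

vihivhekpiloek

Since the final consonant of *vihivhek* is /k/ (velar/glottal), it takes -pi, giving *vihivhekpi*.
The plural form *vihivhekpi*: final sound = /i/, a vowel → -lo → *vihivhekpilo*.
The genitive form *vihivhekpilo*: last vowel = /o/, a non-high vowel → -ek → *vihivhekpiloek*.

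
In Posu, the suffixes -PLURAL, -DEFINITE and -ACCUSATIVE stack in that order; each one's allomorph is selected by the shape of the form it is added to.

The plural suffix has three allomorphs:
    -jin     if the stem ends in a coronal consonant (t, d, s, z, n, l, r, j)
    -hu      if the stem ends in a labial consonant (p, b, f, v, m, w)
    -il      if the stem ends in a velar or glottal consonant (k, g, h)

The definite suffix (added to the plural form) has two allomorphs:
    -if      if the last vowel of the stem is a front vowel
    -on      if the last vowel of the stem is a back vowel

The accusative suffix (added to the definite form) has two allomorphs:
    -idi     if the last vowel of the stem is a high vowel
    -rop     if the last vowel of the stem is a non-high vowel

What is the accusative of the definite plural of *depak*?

depakilifidi

The final consonant of *depak* is /k/, which is velar/glottal, so the plural suffix is -il, giving *depakil*.
Since the last vowel of the plural form *depakil* is /i/ (a front vowel), it takes -if, giving *depakilif*.
The last vowel of the definite form *depakilif* is /i/, which is a high vowel, so the accusative suffix is -idi, giving *depakilifidi*.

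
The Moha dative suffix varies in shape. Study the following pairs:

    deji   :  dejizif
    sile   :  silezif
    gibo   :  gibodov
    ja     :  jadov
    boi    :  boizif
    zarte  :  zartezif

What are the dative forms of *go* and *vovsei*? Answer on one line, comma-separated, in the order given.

godov, vovseizif

The suffix is conditioned by the last vowel: -zif when the last vowel of the stem is a front vowel (*deji*, *sile*, *boi*, *zarte*); -dov when the last vowel of the stem is a back vowel (*gibo*, *ja*).
*go* — last vowel /o/ (a back vowel) → -dov → *godov*.
The last vowel of *vovsei* is /i/, which is a front vowel, so the suffix is -zif, giving *vovseizif*.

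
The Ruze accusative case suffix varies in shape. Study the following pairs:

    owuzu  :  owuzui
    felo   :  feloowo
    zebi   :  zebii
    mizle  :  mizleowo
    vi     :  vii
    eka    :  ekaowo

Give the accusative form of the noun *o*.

The alternation tracks the last vowel of the stem — -i when the last vowel of the stem is a high vowel (*owuzu*, *zebi*, *vi*); -owo when the last vowel of the stem is a non-high vowel (*felo*, *mizle*, *eka*).
Since the last vowel of *o* is /o/ (a non-high vowel), it takes -owo, giving *oowo*.

oowo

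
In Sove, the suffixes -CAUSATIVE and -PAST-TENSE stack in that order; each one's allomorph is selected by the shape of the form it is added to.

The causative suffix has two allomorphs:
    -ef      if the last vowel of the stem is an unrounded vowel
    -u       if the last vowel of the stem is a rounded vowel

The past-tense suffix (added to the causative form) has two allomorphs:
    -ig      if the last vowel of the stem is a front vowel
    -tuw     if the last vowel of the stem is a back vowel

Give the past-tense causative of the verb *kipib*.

kipibefig

*kipib* — last vowel /i/ (an unrounded vowel) → -ef → *kipibef*.
The causative form *kipibef*: last vowel = /e/, a front vowel → -ig → *kipibefig*.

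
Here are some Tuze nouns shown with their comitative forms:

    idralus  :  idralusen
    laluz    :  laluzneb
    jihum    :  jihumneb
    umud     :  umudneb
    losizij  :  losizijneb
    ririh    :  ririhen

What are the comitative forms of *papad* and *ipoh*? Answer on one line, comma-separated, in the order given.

papadneb, ipohen

The pattern is voicing of the final consonant: -en when the stem ends in a voiceless consonant (*idralus*, *ririh*); -neb when the stem ends in a voiced consonant (*laluz*, *jihum*, *umud*, *losizij*).
The final consonant of *papad* is /d/, which is voiced, so the suffix is -neb, giving *papadneb*.
*ipoh* — final consonant /h/ (voiceless) → -en → *ipohen*.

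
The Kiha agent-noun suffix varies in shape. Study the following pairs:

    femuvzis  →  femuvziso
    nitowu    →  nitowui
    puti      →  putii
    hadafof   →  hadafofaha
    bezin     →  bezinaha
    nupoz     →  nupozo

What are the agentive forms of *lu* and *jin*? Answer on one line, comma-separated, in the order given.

lui, jinaha

The alternation tracks the final sound of the stem — -o when the stem ends in a sibilant (*femuvzis*, *nupoz*); -aha when the stem ends in a non-sibilant consonant (*hadafof*, *bezin*); -i when the stem ends in a vowel (*nitowu*, *puti*).
*lu*: final sound = /u/, a vowel → -i → *lui*.
Since the final sound of *jin* is /n/ (a non-sibilant consonant), it takes -aha, giving *jinaha*.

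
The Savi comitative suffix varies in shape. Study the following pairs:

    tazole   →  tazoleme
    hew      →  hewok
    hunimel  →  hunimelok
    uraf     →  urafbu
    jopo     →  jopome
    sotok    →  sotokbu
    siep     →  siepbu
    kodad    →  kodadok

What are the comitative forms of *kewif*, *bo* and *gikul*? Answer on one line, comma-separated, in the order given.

The pattern is voicing of the final sound: -bu when the stem ends in a voiceless consonant (*uraf*, *sotok*, *siep*); -ok when the stem ends in a voiced consonant (*hew*, *hunimel*, *kodad*); -me when the stem ends in a vowel (*tazole*, *jopo*).
The final sound of *kewif* is /f/, which is a voiceless consonant, so the suffix is -bu, giving *kewifbu*.
*bo*: final sound = /o/, a vowel → -me → *bome*.
Since the final sound of *gikul* is /l/ (a voiced consonant), it takes -ok, giving *gikulok*.

kewifbu, bome, gikulok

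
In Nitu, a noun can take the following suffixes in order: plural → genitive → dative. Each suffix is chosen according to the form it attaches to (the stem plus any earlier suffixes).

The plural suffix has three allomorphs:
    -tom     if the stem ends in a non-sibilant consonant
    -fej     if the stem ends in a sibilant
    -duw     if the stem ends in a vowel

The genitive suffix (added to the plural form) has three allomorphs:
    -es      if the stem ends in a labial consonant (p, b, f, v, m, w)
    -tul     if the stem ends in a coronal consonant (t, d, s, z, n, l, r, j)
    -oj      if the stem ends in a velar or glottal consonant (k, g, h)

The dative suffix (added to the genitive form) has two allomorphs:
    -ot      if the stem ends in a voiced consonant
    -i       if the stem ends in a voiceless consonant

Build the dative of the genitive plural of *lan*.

lantomesi

The final sound of *lan* is /n/, which is a non-sibilant consonant, so the plural suffix is -tom, giving *lantom*.
The plural form *lantom*: final consonant = /m/, labial → -es → *lantomes*.
Since the final consonant of the genitive form *lantomes* is /s/ (voiceless), it takes -i, giving *lantomesi*.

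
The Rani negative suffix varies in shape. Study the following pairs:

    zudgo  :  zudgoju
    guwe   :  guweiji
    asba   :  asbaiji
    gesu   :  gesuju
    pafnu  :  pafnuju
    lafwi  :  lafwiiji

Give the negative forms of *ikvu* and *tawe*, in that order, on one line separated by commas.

Looking at the last vowel of each stem: -ju when the last vowel of the stem is a rounded vowel (*zudgo*, *gesu*, *pafnu*); -iji when the last vowel of the stem is an unrounded vowel (*guwe*, *asba*, *lafwi*).
The last vowel of *ikvu* is /u/, which is a rounded vowel, so the suffix is -ju, giving *ikvuju*.
*tawe* — last vowel /e/ (an unrounded vowel) → -iji → *taweiji*.

ikvuju, taweiji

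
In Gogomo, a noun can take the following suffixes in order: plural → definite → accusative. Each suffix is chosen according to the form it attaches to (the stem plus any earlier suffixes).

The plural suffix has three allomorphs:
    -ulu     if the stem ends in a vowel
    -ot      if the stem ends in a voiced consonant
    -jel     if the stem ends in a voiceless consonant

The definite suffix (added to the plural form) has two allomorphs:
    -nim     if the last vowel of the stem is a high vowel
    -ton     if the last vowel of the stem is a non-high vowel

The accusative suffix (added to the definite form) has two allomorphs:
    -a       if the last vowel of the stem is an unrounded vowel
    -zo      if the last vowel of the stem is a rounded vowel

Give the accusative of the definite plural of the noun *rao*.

Since the final sound of *rao* is /o/ (a vowel), it takes -ulu, giving *raoulu*.
The plural form *raoulu*: last vowel = /u/, a high vowel → -nim → *raoulunim*.
Since the last vowel of the definite form *raoulunim* is /i/ (an unrounded vowel), it takes -a, giving *raoulunima*.

raoulunima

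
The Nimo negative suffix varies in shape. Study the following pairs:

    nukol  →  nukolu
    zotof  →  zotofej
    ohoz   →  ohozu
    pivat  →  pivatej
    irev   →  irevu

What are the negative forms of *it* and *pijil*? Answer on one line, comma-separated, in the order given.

itej, pijilu

The alternation tracks the final consonant of the stem — -ej when the stem ends in a voiceless consonant (*zotof*, *pivat*); -u when the stem ends in a voiced consonant (*nukol*, *ohoz*, *irev*).
*it*: final consonant = /t/, voiceless → -ej → *itej*.
*pijil*: final consonant = /l/, voiced → -u → *pijilu*.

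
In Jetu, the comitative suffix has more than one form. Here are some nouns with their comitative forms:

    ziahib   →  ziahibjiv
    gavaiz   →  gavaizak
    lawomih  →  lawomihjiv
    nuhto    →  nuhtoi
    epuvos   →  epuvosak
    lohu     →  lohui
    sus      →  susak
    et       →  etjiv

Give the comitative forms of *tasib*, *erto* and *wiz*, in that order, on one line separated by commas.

tasibjiv, ertoi, wizak

The alternation tracks the final sound of the stem — -ak when the stem ends in a sibilant (*gavaiz*, *epuvos*, *sus*); -jiv when the stem ends in a non-sibilant consonant (*ziahib*, *lawomih*, *et*); -i when the stem ends in a vowel (*nuhto*, *lohu*).
Since the final sound of *tasib* is /b/ (a non-sibilant consonant), it takes -jiv, giving *tasibjiv*.
Since the final sound of *erto* is /o/ (a vowel), it takes -i, giving *ertoi*.
*wiz* — final sound /z/ (a sibilant) → -ak → *wizak*.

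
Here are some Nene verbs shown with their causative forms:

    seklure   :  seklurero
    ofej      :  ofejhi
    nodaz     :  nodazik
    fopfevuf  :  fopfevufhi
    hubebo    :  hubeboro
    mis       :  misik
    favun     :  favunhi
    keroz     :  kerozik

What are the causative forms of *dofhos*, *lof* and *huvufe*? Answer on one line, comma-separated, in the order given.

dofhosik, lofhi, huvufero

The pattern is sibilance of the final sound: -ik when the stem ends in a sibilant (*nodaz*, *mis*, *keroz*); -hi when the stem ends in a non-sibilant consonant (*ofej*, *fopfevuf*, *favun*); -ro when the stem ends in a vowel (*seklure*, *hubebo*).
Since the final sound of *dofhos* is /s/ (a sibilant), it takes -ik, giving *dofhosik*.
The final sound of *lof* is /f/, which is a non-sibilant consonant, so the suffix is -hi, giving *lofhi*.
*huvufe*: final sound = /e/, a vowel → -ro → *huvufero*.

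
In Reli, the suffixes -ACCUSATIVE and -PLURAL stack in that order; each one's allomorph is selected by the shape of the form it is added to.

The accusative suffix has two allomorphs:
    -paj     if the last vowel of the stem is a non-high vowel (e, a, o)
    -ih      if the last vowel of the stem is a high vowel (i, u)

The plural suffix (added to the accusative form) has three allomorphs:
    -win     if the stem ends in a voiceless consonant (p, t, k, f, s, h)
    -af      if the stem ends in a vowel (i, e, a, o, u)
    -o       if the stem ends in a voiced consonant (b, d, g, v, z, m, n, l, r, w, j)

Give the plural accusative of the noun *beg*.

Since the last vowel of *beg* is /e/ (a non-high vowel), it takes -paj, giving *begpaj*.
The final sound of the accusative form *begpaj* is /j/, which is a voiced consonant, so the plural suffix is -o, giving *begpajo*.

begpajo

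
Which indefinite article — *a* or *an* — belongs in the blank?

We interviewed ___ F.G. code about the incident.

an

The indefinite article is chosen by the initial *sound* of the following word, not its spelling.
The initialism *F.G.* is read letter by letter; the first letter, F, is pronounced /ɛf/, which begins with a vowel sound.
So the article is *an*: We interviewed an F.G. code about the incident.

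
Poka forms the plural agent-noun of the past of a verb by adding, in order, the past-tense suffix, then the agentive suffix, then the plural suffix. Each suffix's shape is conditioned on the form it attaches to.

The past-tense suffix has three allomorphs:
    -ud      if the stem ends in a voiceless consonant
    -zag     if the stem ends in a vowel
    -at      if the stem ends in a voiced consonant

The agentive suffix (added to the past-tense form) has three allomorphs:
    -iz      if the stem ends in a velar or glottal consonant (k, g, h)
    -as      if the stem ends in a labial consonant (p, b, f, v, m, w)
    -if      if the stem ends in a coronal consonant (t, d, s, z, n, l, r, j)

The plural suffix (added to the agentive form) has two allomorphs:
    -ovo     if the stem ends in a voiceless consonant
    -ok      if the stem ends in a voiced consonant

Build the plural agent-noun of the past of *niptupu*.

*niptupu*: final sound = /u/, a vowel → -zag → *niptupuzag*.
The past-tense form *niptupuzag*: final consonant = /g/, velar/glottal → -iz → *niptupuzagiz*.
The final consonant of the agentive form *niptupuzagiz* is /z/, which is voiced, so the plural suffix is -ok, giving *niptupuzagizok*.

niptupuzagizok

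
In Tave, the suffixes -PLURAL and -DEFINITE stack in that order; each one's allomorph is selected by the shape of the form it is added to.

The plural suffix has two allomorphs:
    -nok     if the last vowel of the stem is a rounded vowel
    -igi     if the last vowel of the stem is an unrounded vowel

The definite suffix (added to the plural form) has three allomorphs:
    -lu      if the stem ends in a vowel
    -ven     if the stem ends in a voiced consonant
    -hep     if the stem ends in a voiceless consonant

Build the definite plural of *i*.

*i*: last vowel = /i/, an unrounded vowel → -igi → *iigi*.
The final sound of the plural form *iigi* is /i/, which is a vowel, so the definite suffix is -lu, giving *iigilu*.

iigilu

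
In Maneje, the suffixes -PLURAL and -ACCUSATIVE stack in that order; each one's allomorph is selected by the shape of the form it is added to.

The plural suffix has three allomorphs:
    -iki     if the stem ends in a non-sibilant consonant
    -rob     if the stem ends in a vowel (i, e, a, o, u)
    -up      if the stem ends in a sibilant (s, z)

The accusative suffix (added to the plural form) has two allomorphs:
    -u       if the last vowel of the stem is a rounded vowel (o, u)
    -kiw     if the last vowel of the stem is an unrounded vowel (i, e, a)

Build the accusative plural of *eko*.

Since the final sound of *eko* is /o/ (a vowel), it takes -rob, giving *ekorob*.
The plural form *ekorob* — last vowel /o/ (a rounded vowel) → -u → *ekorobu*.

ekorobu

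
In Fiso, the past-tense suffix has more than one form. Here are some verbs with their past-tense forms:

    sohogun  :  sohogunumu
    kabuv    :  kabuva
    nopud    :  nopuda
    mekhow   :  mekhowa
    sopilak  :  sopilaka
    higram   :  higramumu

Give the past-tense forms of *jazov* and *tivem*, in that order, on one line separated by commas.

jazova, tivemumu

The suffix is conditioned by the final consonant: -umu when the stem ends in a nasal (*sohogun*, *higram*); -a when the stem ends in a non-nasal consonant (*kabuv*, *nopud*, *mekhow*, *sopilak*).
*jazov*: final consonant = /v/, non-nasal → -a → *jazova*.
The final consonant of *tivem* is /m/, which is a nasal, so the suffix is -umu, giving *tivemumu*.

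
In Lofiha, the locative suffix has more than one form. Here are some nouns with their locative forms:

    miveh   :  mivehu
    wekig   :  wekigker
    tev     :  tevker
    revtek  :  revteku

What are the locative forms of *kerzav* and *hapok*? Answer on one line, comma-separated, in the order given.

The alternation tracks the final consonant of the stem — -u when the stem ends in a voiceless consonant (*miveh*, *revtek*); -ker when the stem ends in a voiced consonant (*wekig*, *tev*).
The final consonant of *kerzav* is /v/, which is voiced, so the suffix is -ker, giving *kerzavker*.
Since the final consonant of *hapok* is /k/ (voiceless), it takes -u, giving *hapoku*.

kerzavker, hapoku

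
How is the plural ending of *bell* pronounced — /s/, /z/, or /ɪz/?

/z/

The stem *bell* ends in a voiced non-sibilant sound.
The plural suffix surfaces as /ɪz/ after sibilants, /s/ after other voiceless consonants, and /z/ after other voiced sounds.
So the plural -s on *bell* is pronounced /z/.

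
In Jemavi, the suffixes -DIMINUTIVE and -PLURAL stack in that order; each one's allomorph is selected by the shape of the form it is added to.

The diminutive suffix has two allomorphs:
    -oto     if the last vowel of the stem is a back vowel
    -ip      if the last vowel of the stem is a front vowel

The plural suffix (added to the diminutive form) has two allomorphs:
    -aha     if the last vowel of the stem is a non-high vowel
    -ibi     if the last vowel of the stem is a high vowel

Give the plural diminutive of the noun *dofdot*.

dofdototoaha

*dofdot*: last vowel = /o/, a back vowel → -oto → *dofdototo*.
The diminutive form *dofdototo*: last vowel = /o/, a non-high vowel → -aha → *dofdototoaha*.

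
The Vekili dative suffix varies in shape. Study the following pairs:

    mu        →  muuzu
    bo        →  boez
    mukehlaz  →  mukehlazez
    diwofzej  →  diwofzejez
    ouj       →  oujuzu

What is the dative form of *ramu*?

ramuuzu

Looking at the last vowel of each stem: -uzu when the last vowel of the stem is a high vowel (*mu*, *ouj*); -ez when the last vowel of the stem is a non-high vowel (*bo*, *mukehlaz*, *diwofzej*).
Since the last vowel of *ramu* is /u/ (a high vowel), it takes -uzu, giving *ramuuzu*.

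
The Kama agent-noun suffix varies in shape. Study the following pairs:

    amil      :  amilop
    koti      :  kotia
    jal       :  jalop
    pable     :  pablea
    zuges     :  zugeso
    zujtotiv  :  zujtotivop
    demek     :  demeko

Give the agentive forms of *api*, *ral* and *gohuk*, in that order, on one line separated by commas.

apia, ralop, gohuko

The alternation tracks the final sound of the stem — -o when the stem ends in a voiceless consonant (*zuges*, *demek*); -op when the stem ends in a voiced consonant (*amil*, *jal*, *zujtotiv*); -a when the stem ends in a vowel (*koti*, *pable*).
Since the final sound of *api* is /i/ (a vowel), it takes -a, giving *apia*.
*ral*: final sound = /l/, a voiced consonant → -op → *ralop*.
*gohuk* — final sound /k/ (a voiceless consonant) → -o → *gohuko*.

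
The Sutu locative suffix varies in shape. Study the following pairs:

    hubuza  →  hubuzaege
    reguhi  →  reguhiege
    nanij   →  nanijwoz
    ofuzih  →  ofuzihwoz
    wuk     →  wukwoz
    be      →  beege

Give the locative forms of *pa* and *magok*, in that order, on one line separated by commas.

The alternation tracks the final sound of the stem — -woz when the stem ends in a consonant (*nanij*, *ofuzih*, *wuk*); -ege when the stem ends in a vowel (*hubuza*, *reguhi*, *be*).
*pa* — final sound /a/ (a vowel) → -ege → *paege*.
*magok* — final sound /k/ (a consonant) → -woz → *magokwoz*.

paege, magokwoz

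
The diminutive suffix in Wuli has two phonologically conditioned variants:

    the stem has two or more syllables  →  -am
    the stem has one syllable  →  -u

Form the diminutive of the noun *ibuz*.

*ibuz* has 2 syllables, so the suffix is -am, giving *ibuzam*.

ibuzam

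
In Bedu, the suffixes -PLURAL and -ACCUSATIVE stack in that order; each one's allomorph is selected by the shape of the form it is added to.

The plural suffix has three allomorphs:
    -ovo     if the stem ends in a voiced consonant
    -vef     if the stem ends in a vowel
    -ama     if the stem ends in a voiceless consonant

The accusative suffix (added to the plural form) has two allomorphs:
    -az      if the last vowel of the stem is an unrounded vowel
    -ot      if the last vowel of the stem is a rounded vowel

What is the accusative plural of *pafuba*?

pafubavefaz

The final sound of *pafuba* is /a/, which is a vowel, so the plural suffix is -vef, giving *pafubavef*.
The last vowel of the plural form *pafubavef* is /e/, which is an unrounded vowel, so the accusative suffix is -az, giving *pafubavefaz*.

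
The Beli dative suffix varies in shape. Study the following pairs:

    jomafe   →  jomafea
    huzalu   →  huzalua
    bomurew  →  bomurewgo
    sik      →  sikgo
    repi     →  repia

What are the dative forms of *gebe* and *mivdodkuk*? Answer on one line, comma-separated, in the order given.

Looking at the final sound of each stem: -go when the stem ends in a consonant (*bomurew*, *sik*); -a when the stem ends in a vowel (*jomafe*, *huzalu*, *repi*).
*gebe*: final sound = /e/, a vowel → -a → *gebea*.
*mivdodkuk*: final sound = /k/, a consonant → -go → *mivdodkukgo*.

gebea, mivdodkukgo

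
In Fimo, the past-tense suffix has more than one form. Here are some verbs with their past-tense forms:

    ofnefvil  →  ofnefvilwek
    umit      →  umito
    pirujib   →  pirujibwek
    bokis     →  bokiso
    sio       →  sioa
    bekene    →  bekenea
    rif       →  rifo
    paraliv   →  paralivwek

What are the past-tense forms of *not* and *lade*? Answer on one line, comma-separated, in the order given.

noto, ladea

The alternation tracks the final sound of the stem — -o when the stem ends in a voiceless consonant (*umit*, *bokis*, *rif*); -wek when the stem ends in a voiced consonant (*ofnefvil*, *pirujib*, *paraliv*); -a when the stem ends in a vowel (*sio*, *bekene*).
*not*: final sound = /t/, a voiceless consonant → -o → *noto*.
*lade* — final sound /e/ (a vowel) → -a → *ladea*.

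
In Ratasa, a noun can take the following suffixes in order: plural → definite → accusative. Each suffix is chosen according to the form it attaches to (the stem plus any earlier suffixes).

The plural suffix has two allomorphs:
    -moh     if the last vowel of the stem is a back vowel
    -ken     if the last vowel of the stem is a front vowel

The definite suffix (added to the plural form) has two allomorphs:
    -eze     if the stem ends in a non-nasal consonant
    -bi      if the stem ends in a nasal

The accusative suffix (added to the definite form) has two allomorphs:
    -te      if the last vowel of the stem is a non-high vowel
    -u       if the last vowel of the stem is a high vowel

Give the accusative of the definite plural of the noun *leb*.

Since the last vowel of *leb* is /e/ (a front vowel), it takes -ken, giving *lebken*.
The plural form *lebken*: final consonant = /n/, a nasal → -bi → *lebkenbi*.
The definite form *lebkenbi*: last vowel = /i/, a high vowel → -u → *lebkenbiu*.

lebkenbiu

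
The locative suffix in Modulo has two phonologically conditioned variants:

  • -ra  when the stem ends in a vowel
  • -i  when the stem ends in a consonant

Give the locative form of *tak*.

taki

*tak* — final sound /k/ (a consonant) → -i → *taki*.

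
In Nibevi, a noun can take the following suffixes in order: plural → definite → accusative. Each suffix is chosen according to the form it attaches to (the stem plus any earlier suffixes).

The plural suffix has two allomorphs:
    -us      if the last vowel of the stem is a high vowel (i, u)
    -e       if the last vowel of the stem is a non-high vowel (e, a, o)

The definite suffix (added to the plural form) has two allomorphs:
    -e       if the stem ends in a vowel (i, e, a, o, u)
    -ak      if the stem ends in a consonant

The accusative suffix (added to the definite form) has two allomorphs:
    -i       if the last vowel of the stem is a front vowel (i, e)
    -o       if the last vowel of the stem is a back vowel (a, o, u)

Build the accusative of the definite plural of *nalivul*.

*nalivul*: last vowel = /u/, a high vowel → -us → *nalivulus*.
Since the final sound of the plural form *nalivulus* is /s/ (a consonant), it takes -ak, giving *nalivulusak*.
The definite form *nalivulusak* — last vowel /a/ (a back vowel) → -o → *nalivulusako*.

nalivulusako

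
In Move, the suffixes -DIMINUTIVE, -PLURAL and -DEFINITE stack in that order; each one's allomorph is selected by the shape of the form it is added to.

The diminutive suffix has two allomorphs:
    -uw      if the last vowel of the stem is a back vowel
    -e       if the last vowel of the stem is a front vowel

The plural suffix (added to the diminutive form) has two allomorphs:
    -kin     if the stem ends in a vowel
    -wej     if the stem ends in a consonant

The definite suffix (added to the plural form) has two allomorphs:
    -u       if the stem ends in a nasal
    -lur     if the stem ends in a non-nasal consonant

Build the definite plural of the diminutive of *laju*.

Since the last vowel of *laju* is /u/ (a back vowel), it takes -uw, giving *lajuuw*.
The diminutive form *lajuuw*: final sound = /w/, a consonant → -wej → *lajuuwwej*.
The plural form *lajuuwwej* — final consonant /j/ (non-nasal) → -lur → *lajuuwwejlur*.

lajuuwwejlur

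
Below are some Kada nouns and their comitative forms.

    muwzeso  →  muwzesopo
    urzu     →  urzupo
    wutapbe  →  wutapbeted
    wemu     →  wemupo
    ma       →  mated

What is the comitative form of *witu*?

witupo

The alternation tracks the last vowel of the stem — -po when the last vowel of the stem is a rounded vowel (*muwzeso*, *urzu*, *wemu*); -ted when the last vowel of the stem is an unrounded vowel (*wutapbe*, *ma*).
*witu* — last vowel /u/ (a rounded vowel) → -po → *witupo*.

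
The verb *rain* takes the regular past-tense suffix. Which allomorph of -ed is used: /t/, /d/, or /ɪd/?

/d/

The stem *rain* ends in a voiced sound other than /d/.
The -ed suffix is realized as /ɪd/ after /t, d/; as /t/ after other voiceless consonants; and as /d/ after other voiced sounds.
So -ed on *rain* is pronounced /d/.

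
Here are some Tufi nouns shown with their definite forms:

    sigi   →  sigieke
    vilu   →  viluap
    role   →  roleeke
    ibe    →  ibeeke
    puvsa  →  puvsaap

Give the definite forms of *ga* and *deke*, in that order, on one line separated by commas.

The pattern is front/back vowel harmony: -eke when the last vowel of the stem is a front vowel (*sigi*, *role*, *ibe*); -ap when the last vowel of the stem is a back vowel (*vilu*, *puvsa*).
Since the last vowel of *ga* is /a/ (a back vowel), it takes -ap, giving *gaap*.
*deke*: last vowel = /e/, a front vowel → -eke → *dekeeke*.

gaap, dekeeke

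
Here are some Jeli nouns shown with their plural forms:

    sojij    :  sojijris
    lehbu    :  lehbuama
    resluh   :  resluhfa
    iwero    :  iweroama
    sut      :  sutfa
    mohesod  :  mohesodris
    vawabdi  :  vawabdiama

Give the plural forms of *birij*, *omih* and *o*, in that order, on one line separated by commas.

Looking at the final sound of each stem: -fa when the stem ends in a voiceless consonant (*resluh*, *sut*); -ris when the stem ends in a voiced consonant (*sojij*, *mohesod*); -ama when the stem ends in a vowel (*lehbu*, *iwero*, *vawabdi*).
The final sound of *birij* is /j/, which is a voiced consonant, so the suffix is -ris, giving *birijris*.
*omih* — final sound /h/ (a voiceless consonant) → -fa → *omihfa*.
Since the final sound of *o* is /o/ (a vowel), it takes -ama, giving *oama*.

birijris, omihfa, oama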